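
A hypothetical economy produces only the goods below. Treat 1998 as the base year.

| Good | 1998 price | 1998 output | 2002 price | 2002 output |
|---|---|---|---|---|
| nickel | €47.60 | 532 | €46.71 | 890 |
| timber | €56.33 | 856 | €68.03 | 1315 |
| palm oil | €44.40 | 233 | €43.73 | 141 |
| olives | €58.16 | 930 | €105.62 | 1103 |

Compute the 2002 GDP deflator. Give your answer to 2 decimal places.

135.78

Nominal GDP 2002 = 46.71·890 + 68.03·1315 + 43.73·141 + 105.62·1103 = 253696.14.
Real GDP 2002 (at 1998 prices) = 47.60·890 + 56.33·1315 + 44.40·141 + 58.16·1103 = 186848.83.
Deflator = Nominal/Real × 100 = 253696.14/186848.83 × 100 = 135.776.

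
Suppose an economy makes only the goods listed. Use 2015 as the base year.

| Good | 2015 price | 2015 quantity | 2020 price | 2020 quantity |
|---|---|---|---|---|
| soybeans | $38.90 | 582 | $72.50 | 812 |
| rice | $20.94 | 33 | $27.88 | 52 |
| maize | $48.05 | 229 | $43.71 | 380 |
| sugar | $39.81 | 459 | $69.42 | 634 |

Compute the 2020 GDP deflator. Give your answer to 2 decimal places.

Nominal GDP 2020 = 72.50·812 + 27.88·52 + 43.71·380 + 69.42·634 = 120941.84.
Real GDP 2020 (at 2015 prices) = 38.90·812 + 20.94·52 + 48.05·380 + 39.81·634 = 76174.22.
Deflator = Nominal/Real × 100 = 120941.84/76174.22 × 100 = 158.770.

158.77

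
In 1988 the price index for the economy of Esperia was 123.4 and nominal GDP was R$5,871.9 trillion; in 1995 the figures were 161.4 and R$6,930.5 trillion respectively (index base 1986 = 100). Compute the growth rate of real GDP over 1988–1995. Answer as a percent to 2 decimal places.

-9.76%

Deflate each year: 1988 → 5871.9/1.234 = 4758.43; 1995 → 6930.5/1.614 = 4293.99.
So real GDP changed by 4293.99/4758.43 − 1 = -0.0976, i.e. -9.76%.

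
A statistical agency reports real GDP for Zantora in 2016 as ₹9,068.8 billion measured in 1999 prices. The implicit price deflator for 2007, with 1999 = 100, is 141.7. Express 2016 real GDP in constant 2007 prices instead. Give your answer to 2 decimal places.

₹12,850.49 billion

Real GDP in 2007 prices = Real GDP in 1999 prices × (P_2007/P_1999) = 9068.8 × 1.417 = 12850.49.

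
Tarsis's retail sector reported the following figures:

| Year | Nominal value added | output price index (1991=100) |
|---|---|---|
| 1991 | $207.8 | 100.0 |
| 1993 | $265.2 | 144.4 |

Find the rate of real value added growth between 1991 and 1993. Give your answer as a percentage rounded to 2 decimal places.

-11.62%

Real value added 1991 = 207.8 / 1.000 = 207.80.
Real value added 1993 = 265.2 / 1.444 = 183.66.
Real growth = 183.66 / 207.80 − 1 = -0.1162.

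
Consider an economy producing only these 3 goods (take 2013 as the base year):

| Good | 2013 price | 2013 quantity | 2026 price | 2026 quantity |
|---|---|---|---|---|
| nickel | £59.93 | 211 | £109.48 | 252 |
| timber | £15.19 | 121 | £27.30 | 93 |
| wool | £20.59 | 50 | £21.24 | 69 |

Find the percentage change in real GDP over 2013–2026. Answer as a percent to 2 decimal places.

Real GDP 2013 = Nominal GDP 2013 = 59.93·211 + 15.19·121 + 20.59·50 = 15512.72.
Real GDP 2026 (at 2013 prices) = 59.93·252 + 15.19·93 + 20.59·69 = 17935.74.
Real growth = 17935.74/15512.72 − 1 = 0.1562.

15.62%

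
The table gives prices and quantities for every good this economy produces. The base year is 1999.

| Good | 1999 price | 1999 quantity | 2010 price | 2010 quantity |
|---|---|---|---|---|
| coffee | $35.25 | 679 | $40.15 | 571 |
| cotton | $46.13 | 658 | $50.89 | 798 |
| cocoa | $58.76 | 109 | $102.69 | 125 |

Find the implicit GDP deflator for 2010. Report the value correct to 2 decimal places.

Nominal GDP 2010 = 40.15·571 + 50.89·798 + 102.69·125 = 76372.12.
Real GDP 2010 (at 1999 prices) = 35.25·571 + 46.13·798 + 58.76·125 = 64284.49.
Deflator = Nominal/Real × 100 = 76372.12/64284.49 × 100 = 118.803.

118.80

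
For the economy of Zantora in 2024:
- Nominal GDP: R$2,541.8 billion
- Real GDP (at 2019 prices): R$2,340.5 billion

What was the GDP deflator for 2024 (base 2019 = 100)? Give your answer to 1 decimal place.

108.6

GDP deflator = (Nominal / Real) × 100 = 2541.8 / 2340.5 × 100 = 108.60.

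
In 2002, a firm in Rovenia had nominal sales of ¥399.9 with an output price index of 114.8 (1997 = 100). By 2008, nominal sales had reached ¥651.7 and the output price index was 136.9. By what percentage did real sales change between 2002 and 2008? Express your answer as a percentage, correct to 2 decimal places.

Real sales 2002 = 399.9 / 1.148 = 348.34.
Real sales 2008 = 651.7 / 1.369 = 476.04.
Real growth = 476.04 / 348.34 − 1 = 0.3666.

36.66%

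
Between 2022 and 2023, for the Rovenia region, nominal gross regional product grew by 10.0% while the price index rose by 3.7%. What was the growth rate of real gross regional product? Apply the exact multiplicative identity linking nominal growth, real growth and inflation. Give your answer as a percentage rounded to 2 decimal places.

(1 + g_nom) = (1 + g_real)(1 + π), so g_real = 1.1000 / 1.0370 − 1 = 0.06075.

6.08%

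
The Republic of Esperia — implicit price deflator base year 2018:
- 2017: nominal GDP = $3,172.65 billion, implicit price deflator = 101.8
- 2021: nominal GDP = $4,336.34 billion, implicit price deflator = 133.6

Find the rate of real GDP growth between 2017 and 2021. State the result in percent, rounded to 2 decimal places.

4.15%

Deflate each year: 2017 → 3172.65/1.018 = 3116.55; 2021 → 4336.34/1.336 = 3245.76.
So real GDP changed by 3245.76/3116.55 − 1 = 0.0415, i.e. 4.15%.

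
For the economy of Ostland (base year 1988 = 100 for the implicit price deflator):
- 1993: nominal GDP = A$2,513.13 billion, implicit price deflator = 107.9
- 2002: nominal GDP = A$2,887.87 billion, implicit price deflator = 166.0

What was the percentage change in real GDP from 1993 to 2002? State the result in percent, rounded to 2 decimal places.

-25.31%

Deflate each year: 1993 → 2513.13/1.079 = 2329.13; 2002 → 2887.87/1.660 = 1739.68.
So real GDP changed by 1739.68/2329.13 − 1 = -0.2531, i.e. -25.31%.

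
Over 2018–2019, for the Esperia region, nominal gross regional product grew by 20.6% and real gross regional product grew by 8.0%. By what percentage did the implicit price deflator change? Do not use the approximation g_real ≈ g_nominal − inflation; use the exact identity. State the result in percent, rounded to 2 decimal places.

(1 + g_nom) = (1 + g_real)(1 + π), so π = 1.2060 / 1.0800 − 1 = 0.11667.

11.67%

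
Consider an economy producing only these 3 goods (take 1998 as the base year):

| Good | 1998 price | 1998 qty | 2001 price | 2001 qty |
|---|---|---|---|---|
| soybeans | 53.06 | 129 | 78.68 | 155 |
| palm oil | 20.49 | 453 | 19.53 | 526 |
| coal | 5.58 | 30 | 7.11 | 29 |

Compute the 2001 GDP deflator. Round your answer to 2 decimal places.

Nominal GDP 2001 = 78.68·155 + 19.53·526 + 7.11·29 = 22674.37.
Real GDP 2001 (at 1998 prices) = 53.06·155 + 20.49·526 + 5.58·29 = 19163.86.
Deflator = Nominal/Real × 100 = 22674.37/19163.86 × 100 = 118.318.

118.32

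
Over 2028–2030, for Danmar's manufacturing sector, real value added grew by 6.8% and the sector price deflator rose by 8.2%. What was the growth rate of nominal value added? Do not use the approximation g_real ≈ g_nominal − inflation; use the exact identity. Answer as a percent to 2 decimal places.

(1 + g_nom) = (1 + g_real)(1 + π) = 1.0680 × 1.0820 = 1.15558.

15.56%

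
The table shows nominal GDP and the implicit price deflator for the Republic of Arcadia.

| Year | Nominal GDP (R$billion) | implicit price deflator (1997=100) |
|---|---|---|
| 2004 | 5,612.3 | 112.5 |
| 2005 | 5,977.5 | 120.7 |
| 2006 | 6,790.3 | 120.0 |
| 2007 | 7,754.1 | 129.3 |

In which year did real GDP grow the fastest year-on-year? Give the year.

2006

2005: real = 5977.5/1.207 = 4952.36; growth vs 2004 (4988.71) = -0.73%.
2006: real = 6790.3/1.200 = 5658.58; growth vs 2005 (4952.36) = 14.26%.
2007: real = 7754.1/1.293 = 5996.98; growth vs 2006 (5658.58) = 5.98%.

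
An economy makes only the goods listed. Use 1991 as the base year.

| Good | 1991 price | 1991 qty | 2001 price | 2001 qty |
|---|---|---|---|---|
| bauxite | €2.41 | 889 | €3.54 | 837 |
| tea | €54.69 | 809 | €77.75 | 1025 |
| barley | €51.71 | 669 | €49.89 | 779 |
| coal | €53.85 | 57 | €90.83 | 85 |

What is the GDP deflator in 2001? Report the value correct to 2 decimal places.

Nominal GDP 2001 = 3.54·837 + 77.75·1025 + 49.89·779 + 90.83·85 = 129241.59.
Real GDP 2001 (at 1991 prices) = 2.41·837 + 54.69·1025 + 51.71·779 + 53.85·85 = 102933.76.
Deflator = Nominal/Real × 100 = 129241.59/102933.76 × 100 = 125.558.

125.56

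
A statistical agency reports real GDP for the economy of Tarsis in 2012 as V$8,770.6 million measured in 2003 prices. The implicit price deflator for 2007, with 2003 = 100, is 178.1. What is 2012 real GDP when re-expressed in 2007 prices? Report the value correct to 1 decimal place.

V$15,620.4 million

Real GDP in 2007 prices = Real GDP in 2003 prices × (P_2007/P_2003) = 8770.6 × 1.781 = 15620.44.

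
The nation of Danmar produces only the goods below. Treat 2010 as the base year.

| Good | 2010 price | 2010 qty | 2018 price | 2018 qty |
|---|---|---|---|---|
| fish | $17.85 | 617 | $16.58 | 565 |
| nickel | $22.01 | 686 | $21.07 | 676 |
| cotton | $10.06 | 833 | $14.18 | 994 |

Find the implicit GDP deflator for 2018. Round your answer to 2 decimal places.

Nominal GDP 2018 = 16.58·565 + 21.07·676 + 14.18·994 = 37705.94.
Real GDP 2018 (at 2010 prices) = 17.85·565 + 22.01·676 + 10.06·994 = 34963.65.
Deflator = Nominal/Real × 100 = 37705.94/34963.65 × 100 = 107.843.

107.84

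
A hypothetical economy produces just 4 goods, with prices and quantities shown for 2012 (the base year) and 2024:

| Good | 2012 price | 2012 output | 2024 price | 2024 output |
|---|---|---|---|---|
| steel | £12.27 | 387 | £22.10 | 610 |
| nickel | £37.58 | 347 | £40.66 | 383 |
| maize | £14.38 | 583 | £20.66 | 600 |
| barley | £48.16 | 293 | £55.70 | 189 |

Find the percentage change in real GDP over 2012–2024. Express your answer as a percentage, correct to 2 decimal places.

-1.68%

Real GDP 2012 = Nominal GDP 2012 = 12.27·387 + 37.58·347 + 14.38·583 + 48.16·293 = 40283.17.
Real GDP 2024 (at 2012 prices) = 12.27·610 + 37.58·383 + 14.38·600 + 48.16·189 = 39608.08.
Real growth = 39608.08/40283.17 − 1 = -0.0168.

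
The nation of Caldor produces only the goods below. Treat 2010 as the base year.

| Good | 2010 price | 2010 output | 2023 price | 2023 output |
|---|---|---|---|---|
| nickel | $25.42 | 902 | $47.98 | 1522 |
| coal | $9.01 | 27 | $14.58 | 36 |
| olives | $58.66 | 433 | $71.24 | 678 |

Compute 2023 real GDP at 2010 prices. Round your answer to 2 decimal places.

$78785.08

Real GDP 2023 = Σ (p_2010 × q_2023) = 25.42·1522 + 9.01·36 + 58.66·678 = 78785.08.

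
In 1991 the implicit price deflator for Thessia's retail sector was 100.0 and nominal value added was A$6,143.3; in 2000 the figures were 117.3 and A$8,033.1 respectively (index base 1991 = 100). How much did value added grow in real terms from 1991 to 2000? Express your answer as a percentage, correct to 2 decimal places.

Deflate each year: 1991 → 6143.3/1.000 = 6143.30; 2000 → 8033.1/1.173 = 6848.34.
So real value added changed by 6848.34/6143.30 − 1 = 0.1148, i.e. 11.48%.

11.48%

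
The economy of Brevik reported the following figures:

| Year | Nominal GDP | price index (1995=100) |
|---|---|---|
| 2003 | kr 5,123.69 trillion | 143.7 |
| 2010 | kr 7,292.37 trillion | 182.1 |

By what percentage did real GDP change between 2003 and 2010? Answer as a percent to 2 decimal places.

12.31%

Deflate each year: 2003 → 5123.69/1.437 = 3565.55; 2010 → 7292.37/1.821 = 4004.60.
So real GDP changed by 4004.60/3565.55 − 1 = 0.1231, i.e. 12.31%.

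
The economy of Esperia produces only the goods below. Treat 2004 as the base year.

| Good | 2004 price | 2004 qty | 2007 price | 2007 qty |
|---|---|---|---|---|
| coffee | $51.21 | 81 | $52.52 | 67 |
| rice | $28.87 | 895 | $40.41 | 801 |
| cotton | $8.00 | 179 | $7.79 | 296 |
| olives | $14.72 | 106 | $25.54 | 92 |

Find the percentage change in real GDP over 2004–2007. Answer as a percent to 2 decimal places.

-8.19%

Real GDP 2004 = Nominal GDP 2004 = 51.21·81 + 28.87·895 + 8.00·179 + 14.72·106 = 32978.98.
Real GDP 2007 (at 2004 prices) = 51.21·67 + 28.87·801 + 8.00·296 + 14.72·92 = 30278.18.
Real growth = 30278.18/32978.98 − 1 = -0.0819.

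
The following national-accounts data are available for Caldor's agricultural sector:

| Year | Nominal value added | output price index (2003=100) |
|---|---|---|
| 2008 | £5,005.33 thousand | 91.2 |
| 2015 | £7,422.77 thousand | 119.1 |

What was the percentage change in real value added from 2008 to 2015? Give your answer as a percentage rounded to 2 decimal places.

13.56%

Deflate each year: 2008 → 5005.33/0.912 = 5488.30; 2015 → 7422.77/1.191 = 6232.38.
So real value added changed by 6232.38/5488.30 − 1 = 0.1356, i.e. 13.56%.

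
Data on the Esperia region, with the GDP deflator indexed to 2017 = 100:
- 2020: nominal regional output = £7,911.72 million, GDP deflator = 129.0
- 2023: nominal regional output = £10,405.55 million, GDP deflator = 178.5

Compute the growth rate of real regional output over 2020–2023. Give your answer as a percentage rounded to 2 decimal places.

Real regional output 2020 = 7911.72 / 1.290 = 6133.12.
Real regional output 2023 = 10405.55 / 1.785 = 5829.44.
Real growth = 5829.44 / 6133.12 − 1 = -0.0495.

-4.95%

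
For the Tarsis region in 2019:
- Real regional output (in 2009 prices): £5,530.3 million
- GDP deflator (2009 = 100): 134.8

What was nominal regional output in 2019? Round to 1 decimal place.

£7,454.8 million

Nominal regional output = Real × (GDP deflator/100) = 5530.3 × 1.348 = 7454.84.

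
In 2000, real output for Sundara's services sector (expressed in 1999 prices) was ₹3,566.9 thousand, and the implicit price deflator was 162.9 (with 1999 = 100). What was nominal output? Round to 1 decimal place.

Nominal output = Real × (implicit price deflator/100) = 3566.9 × 1.629 = 5810.48.

₹5,810.5 thousand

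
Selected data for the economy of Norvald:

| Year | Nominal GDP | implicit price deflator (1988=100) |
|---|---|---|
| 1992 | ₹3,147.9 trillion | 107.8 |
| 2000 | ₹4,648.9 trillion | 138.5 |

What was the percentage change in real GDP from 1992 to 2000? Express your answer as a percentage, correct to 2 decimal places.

14.95%

Real GDP 1992 = 3147.9 / 1.078 = 2920.13.
Real GDP 2000 = 4648.9 / 1.385 = 3356.61.
Real growth = 3356.61 / 2920.13 − 1 = 0.1495.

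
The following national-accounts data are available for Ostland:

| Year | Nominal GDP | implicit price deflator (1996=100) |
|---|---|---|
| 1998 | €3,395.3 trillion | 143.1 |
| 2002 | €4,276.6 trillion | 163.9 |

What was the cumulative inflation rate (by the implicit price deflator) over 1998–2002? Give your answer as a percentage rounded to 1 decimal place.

14.5%

Price-level change = 163.9 / 143.1 − 1 = 0.1454.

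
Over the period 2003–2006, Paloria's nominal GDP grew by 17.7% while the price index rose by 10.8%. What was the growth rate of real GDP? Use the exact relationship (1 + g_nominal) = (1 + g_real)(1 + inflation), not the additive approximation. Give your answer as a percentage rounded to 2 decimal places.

6.23%

(1 + g_nom) = (1 + g_real)(1 + π), so g_real = 1.1770 / 1.1080 − 1 = 0.06227.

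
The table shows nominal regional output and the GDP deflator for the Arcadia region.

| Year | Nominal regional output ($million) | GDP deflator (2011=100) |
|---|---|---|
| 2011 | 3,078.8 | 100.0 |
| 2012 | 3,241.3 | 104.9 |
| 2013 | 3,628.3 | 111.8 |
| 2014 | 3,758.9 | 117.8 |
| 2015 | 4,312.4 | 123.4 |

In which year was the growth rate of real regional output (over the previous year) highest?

2012: real = 3241.3/1.049 = 3089.90; growth vs 2011 (3078.80) = 0.36%.
2013: real = 3628.3/1.118 = 3245.35; growth vs 2012 (3089.90) = 5.03%.
2014: real = 3758.9/1.178 = 3190.92; growth vs 2013 (3245.35) = -1.68%.
2015: real = 4312.4/1.234 = 3494.65; growth vs 2014 (3190.92) = 9.52%.

2015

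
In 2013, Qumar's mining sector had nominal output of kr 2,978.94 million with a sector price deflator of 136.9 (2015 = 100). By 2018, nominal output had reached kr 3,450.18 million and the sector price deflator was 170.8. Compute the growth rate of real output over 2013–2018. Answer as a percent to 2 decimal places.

Real output 2013 = 2978.94 / 1.369 = 2176.00.
Real output 2018 = 3450.18 / 1.708 = 2020.01.
Real growth = 2020.01 / 2176.00 − 1 = -0.0717.

-7.17%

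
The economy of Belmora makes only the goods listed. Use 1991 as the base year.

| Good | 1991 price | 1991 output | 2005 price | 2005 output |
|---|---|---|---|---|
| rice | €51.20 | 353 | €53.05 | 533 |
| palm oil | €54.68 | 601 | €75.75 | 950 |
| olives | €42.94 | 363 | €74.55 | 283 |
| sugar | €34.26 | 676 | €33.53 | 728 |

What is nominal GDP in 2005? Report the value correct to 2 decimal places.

Nominal GDP 2005 = Σ (p_2005 × q_2005) = 53.05·533 + 75.75·950 + 74.55·283 + 33.53·728 = 145745.64.

€145745.64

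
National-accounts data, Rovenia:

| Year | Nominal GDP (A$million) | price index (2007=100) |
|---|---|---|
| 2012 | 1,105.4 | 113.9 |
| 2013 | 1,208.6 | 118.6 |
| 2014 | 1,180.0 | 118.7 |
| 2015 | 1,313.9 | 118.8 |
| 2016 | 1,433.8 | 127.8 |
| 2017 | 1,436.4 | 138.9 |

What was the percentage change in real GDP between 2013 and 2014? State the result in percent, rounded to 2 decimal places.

Real GDP 2013 = 1208.6/1.186 = 1019.06.
Real GDP 2014 = 1180.0/1.187 = 994.10.
Change = 994.10/1019.06 − 1 = -0.0245.

-2.45%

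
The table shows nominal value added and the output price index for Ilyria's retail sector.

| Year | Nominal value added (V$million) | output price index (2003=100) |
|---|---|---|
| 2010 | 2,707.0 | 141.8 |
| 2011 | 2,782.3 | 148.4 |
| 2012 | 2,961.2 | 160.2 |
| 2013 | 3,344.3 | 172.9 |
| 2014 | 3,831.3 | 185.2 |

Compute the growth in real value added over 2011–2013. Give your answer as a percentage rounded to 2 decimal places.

3.17%

Real value added 2011 = 2782.3/1.484 = 1874.87.
Real value added 2013 = 3344.3/1.729 = 1934.24.
Change = 1934.24/1874.87 − 1 = 0.0317.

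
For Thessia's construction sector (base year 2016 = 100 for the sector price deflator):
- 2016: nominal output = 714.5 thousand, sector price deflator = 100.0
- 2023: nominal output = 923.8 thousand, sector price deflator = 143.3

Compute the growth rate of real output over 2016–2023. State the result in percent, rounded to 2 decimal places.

Deflate each year: 2016 → 714.5/1.000 = 714.50; 2023 → 923.8/1.433 = 644.66.
So real output changed by 644.66/714.50 − 1 = -0.0977, i.e. -9.77%.

-9.77%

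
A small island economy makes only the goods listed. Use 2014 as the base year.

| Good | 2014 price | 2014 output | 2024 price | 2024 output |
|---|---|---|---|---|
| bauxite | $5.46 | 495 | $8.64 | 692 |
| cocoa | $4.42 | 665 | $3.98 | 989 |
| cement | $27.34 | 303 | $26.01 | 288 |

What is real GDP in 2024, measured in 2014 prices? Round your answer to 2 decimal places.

$16023.62

Real GDP 2024 = Σ (p_2014 × q_2024) = 5.46·692 + 4.42·989 + 27.34·288 = 16023.62.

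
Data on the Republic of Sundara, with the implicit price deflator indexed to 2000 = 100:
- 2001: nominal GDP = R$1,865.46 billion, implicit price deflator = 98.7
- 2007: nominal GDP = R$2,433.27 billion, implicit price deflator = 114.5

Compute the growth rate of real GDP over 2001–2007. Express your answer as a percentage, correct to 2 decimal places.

12.44%

Deflate each year: 2001 → 1865.46/0.987 = 1890.03; 2007 → 2433.27/1.145 = 2125.13.
So real GDP changed by 2125.13/1890.03 − 1 = 0.1244, i.e. 12.44%.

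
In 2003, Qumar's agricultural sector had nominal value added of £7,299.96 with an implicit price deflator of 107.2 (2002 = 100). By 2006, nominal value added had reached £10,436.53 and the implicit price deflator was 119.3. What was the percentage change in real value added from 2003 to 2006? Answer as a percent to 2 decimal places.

Deflate each year: 2003 → 7299.96/1.072 = 6809.66; 2006 → 10436.53/1.193 = 8748.14.
So real value added changed by 8748.14/6809.66 − 1 = 0.2847, i.e. 28.47%.

28.47%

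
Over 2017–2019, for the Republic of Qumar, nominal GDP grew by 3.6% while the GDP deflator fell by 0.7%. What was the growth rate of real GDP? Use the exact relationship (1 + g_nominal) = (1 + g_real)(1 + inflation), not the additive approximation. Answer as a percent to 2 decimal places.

(1 + g_nom) = (1 + g_real)(1 + π), so g_real = 1.0360 / 0.9930 − 1 = 0.04330.

4.33%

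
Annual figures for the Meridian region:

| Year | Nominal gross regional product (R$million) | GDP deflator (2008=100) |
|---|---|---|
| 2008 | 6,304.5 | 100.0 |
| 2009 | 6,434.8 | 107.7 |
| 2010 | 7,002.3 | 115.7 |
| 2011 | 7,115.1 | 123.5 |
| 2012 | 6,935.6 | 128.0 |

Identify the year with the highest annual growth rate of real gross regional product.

2009: real = 6434.8/1.077 = 5974.74; growth vs 2008 (6304.50) = -5.23%.
2010: real = 7002.3/1.157 = 6052.12; growth vs 2009 (5974.74) = 1.30%.
2011: real = 7115.1/1.235 = 5761.21; growth vs 2010 (6052.12) = -4.81%.
2012: real = 6935.6/1.280 = 5418.44; growth vs 2011 (5761.21) = -5.95%.

2010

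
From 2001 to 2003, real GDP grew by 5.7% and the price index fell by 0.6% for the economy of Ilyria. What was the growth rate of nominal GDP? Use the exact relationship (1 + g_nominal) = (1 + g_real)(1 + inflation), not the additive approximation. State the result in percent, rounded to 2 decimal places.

(1 + g_nom) = (1 + g_real)(1 + π) = 1.0570 × 0.9940 = 1.05066.

5.07%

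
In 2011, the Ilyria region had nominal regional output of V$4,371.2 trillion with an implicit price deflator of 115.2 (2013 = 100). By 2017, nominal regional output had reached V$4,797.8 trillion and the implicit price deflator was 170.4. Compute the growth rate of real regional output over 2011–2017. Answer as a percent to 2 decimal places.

-25.80%

Deflate each year: 2011 → 4371.2/1.152 = 3794.44; 2017 → 4797.8/1.704 = 2815.61.
So real regional output changed by 2815.61/3794.44 − 1 = -0.2580, i.e. -25.80%.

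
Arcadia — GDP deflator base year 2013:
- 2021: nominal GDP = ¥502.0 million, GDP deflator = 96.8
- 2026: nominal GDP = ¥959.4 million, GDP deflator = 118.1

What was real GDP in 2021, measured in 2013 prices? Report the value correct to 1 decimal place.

¥518.6 million

Real GDP = Nominal / (GDP deflator/100) = 502.0 / 0.968 = 518.60.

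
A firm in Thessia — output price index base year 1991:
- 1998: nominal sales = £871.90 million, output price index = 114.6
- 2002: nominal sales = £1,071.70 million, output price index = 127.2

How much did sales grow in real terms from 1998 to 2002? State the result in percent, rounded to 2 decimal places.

Deflate each year: 1998 → 871.90/1.146 = 760.82; 2002 → 1071.70/1.272 = 842.53.
So real sales changed by 842.53/760.82 − 1 = 0.1074, i.e. 10.74%.

10.74%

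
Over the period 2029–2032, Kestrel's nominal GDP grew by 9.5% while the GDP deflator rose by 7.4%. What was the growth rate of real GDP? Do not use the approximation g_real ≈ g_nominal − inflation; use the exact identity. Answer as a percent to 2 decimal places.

1.96%

(1 + g_nom) = (1 + g_real)(1 + π), so g_real = 1.0950 / 1.0740 − 1 = 0.01955.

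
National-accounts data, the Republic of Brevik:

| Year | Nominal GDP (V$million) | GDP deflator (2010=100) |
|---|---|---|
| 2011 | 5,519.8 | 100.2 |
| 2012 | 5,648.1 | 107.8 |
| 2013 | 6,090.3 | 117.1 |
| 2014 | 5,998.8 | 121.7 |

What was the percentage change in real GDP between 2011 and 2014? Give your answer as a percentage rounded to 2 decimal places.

-10.52%

Real GDP 2011 = 5519.8/1.002 = 5508.78.
Real GDP 2014 = 5998.8/1.217 = 4929.17.
Change = 4929.17/5508.78 − 1 = -0.1052.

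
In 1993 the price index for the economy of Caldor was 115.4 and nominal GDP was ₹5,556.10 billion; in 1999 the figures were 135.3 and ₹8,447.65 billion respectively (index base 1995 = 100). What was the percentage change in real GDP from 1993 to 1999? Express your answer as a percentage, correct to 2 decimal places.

Real GDP 1993 = 5556.10 / 1.154 = 4814.64.
Real GDP 1999 = 8447.65 / 1.353 = 6243.64.
Real growth = 6243.64 / 4814.64 − 1 = 0.2968.

29.68%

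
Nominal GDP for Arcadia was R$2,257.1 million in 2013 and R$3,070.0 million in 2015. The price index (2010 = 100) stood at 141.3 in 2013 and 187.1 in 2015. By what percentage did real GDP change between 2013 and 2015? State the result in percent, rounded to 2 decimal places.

2.72%

Real GDP 2013 = 2257.1 / 1.413 = 1597.38.
Real GDP 2015 = 3070.0 / 1.871 = 1640.83.
Real growth = 1640.83 / 1597.38 − 1 = 0.0272.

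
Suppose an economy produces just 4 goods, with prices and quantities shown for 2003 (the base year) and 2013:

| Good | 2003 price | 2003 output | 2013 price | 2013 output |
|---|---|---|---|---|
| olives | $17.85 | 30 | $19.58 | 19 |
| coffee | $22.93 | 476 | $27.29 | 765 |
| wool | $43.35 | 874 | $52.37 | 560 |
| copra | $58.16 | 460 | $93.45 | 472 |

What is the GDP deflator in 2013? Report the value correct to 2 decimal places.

136.03

Nominal GDP 2013 = 19.58·19 + 27.29·765 + 52.37·560 + 93.45·472 = 94684.47.
Real GDP 2013 (at 2003 prices) = 17.85·19 + 22.93·765 + 43.35·560 + 58.16·472 = 69608.12.
Deflator = Nominal/Real × 100 = 94684.47/69608.12 × 100 = 136.025.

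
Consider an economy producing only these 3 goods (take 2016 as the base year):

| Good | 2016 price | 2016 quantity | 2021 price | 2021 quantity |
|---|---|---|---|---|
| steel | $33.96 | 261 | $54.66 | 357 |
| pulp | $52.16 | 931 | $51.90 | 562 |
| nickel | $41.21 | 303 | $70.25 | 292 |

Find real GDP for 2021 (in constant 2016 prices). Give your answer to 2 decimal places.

Real GDP 2021 = Σ (p_2016 × q_2021) = 33.96·357 + 52.16·562 + 41.21·292 = 53470.96.

$53470.96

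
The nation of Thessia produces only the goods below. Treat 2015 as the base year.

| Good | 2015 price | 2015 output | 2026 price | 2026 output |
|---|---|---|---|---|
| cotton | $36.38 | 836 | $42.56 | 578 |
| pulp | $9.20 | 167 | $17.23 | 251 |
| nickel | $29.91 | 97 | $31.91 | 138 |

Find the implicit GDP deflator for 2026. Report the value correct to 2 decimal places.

Nominal GDP 2026 = 42.56·578 + 17.23·251 + 31.91·138 = 33327.99.
Real GDP 2026 (at 2015 prices) = 36.38·578 + 9.20·251 + 29.91·138 = 27464.42.
Deflator = Nominal/Real × 100 = 33327.99/27464.42 × 100 = 121.350.

121.35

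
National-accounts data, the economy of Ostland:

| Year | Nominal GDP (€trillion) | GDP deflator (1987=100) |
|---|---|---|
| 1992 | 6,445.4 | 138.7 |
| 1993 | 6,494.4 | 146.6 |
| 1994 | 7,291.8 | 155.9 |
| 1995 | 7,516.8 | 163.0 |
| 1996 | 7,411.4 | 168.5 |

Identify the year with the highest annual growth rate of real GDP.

1993: real = 6494.4/1.466 = 4430.01; growth vs 1992 (4647.01) = -4.67%.
1994: real = 7291.8/1.559 = 4677.23; growth vs 1993 (4430.01) = 5.58%.
1995: real = 7516.8/1.630 = 4611.53; growth vs 1994 (4677.23) = -1.40%.
1996: real = 7411.4/1.685 = 4398.46; growth vs 1995 (4611.53) = -4.62%.

1994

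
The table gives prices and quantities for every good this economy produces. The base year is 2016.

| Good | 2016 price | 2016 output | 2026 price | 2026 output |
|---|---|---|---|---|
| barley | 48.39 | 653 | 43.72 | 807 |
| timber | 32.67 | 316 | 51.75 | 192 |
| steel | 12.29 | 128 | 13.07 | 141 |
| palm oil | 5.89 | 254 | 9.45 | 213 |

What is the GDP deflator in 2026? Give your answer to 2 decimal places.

Nominal GDP 2026 = 43.72·807 + 51.75·192 + 13.07·141 + 9.45·213 = 49073.76.
Real GDP 2026 (at 2016 prices) = 48.39·807 + 32.67·192 + 12.29·141 + 5.89·213 = 48310.83.
Deflator = Nominal/Real × 100 = 49073.76/48310.83 × 100 = 101.579.

101.58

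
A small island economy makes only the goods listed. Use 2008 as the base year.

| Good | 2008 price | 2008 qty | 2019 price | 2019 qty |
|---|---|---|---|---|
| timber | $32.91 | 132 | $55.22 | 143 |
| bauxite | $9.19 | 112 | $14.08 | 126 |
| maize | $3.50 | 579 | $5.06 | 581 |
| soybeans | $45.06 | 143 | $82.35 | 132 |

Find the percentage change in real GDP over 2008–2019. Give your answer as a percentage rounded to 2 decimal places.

Real GDP 2008 = Nominal GDP 2008 = 32.91·132 + 9.19·112 + 3.50·579 + 45.06·143 = 13843.48.
Real GDP 2019 (at 2008 prices) = 32.91·143 + 9.19·126 + 3.50·581 + 45.06·132 = 13845.49.
Real growth = 13845.49/13843.48 − 1 = 0.0001.

0.01%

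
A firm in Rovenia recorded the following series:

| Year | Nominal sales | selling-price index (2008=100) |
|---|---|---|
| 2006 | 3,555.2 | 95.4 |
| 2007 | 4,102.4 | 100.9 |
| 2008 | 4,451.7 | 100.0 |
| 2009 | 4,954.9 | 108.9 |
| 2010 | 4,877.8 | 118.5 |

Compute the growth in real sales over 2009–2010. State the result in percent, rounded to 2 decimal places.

Real sales 2009 = 4954.9/1.089 = 4549.95.
Real sales 2010 = 4877.8/1.185 = 4116.29.
Change = 4116.29/4549.95 − 1 = -0.0953.

-9.53%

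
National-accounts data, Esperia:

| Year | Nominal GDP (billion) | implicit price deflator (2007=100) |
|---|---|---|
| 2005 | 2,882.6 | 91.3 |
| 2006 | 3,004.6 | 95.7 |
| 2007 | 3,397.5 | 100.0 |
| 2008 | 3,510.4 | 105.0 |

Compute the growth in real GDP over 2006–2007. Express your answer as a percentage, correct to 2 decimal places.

8.21%

Real GDP 2006 = 3004.6/0.957 = 3139.60.
Real GDP 2007 = 3397.5/1.000 = 3397.50.
Change = 3397.50/3139.60 − 1 = 0.0821.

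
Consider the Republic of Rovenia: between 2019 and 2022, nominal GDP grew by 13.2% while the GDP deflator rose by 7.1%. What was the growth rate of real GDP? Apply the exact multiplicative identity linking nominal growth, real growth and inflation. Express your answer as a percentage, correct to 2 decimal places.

(1 + g_nom) = (1 + g_real)(1 + π), so g_real = 1.1320 / 1.0710 − 1 = 0.05696.

5.70%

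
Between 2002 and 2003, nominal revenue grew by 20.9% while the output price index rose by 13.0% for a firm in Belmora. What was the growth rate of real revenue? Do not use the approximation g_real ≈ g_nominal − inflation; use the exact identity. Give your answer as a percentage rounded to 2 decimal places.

6.99%

(1 + g_nom) = (1 + g_real)(1 + π), so g_real = 1.2090 / 1.1300 − 1 = 0.06991.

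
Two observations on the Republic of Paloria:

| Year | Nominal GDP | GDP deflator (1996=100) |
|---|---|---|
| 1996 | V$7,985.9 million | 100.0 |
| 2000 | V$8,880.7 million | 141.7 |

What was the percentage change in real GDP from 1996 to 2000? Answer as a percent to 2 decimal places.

Real GDP 1996 = 7985.9 / 1.000 = 7985.90.
Real GDP 2000 = 8880.7 / 1.417 = 6267.25.
Real growth = 6267.25 / 7985.90 − 1 = -0.2152.

-21.52%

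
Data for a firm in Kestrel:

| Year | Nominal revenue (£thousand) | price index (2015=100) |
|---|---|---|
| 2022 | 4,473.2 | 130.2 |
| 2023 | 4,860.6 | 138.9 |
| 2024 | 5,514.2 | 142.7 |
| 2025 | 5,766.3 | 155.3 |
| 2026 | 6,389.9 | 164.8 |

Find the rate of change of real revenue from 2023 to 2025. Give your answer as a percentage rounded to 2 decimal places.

6.11%

Real revenue 2023 = 4860.6/1.389 = 3499.35.
Real revenue 2025 = 5766.3/1.553 = 3713.01.
Change = 3713.01/3499.35 − 1 = 0.0611.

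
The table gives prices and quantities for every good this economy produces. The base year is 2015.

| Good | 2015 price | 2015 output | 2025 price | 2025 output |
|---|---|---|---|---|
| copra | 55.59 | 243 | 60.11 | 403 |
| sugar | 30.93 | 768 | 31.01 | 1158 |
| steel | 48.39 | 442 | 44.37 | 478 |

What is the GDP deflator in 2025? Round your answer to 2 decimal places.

Nominal GDP 2025 = 60.11·403 + 31.01·1158 + 44.37·478 = 81342.77.
Real GDP 2025 (at 2015 prices) = 55.59·403 + 30.93·1158 + 48.39·478 = 81350.13.
Deflator = Nominal/Real × 100 = 81342.77/81350.13 × 100 = 99.991.

99.99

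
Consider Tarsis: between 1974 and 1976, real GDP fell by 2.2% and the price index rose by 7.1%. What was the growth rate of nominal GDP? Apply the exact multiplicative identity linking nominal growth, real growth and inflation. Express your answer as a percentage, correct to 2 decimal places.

(1 + g_nom) = (1 + g_real)(1 + π) = 0.9780 × 1.0710 = 1.04744.

4.74%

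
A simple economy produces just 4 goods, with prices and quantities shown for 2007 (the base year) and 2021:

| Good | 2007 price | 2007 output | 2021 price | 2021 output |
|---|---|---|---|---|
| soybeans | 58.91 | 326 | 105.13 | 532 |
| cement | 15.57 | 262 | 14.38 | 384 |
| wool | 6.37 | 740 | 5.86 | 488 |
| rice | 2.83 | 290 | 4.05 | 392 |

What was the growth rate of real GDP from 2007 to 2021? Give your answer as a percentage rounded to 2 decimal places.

Real GDP 2007 = Nominal GDP 2007 = 58.91·326 + 15.57·262 + 6.37·740 + 2.83·290 = 28818.50.
Real GDP 2021 (at 2007 prices) = 58.91·532 + 15.57·384 + 6.37·488 + 2.83·392 = 41536.92.
Real growth = 41536.92/28818.50 − 1 = 0.4413.

44.13%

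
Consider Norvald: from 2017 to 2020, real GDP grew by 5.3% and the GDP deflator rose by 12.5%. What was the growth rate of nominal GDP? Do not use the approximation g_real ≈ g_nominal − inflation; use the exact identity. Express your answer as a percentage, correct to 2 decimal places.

(1 + g_nom) = (1 + g_real)(1 + π) = 1.0530 × 1.1250 = 1.18463.

18.46%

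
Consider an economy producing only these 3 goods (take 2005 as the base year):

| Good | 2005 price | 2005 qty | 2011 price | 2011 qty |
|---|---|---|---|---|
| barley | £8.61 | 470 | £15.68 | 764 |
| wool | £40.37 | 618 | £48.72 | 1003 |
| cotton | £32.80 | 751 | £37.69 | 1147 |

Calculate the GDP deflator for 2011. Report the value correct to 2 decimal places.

Nominal GDP 2011 = 15.68·764 + 48.72·1003 + 37.69·1147 = 104076.11.
Real GDP 2011 (at 2005 prices) = 8.61·764 + 40.37·1003 + 32.80·1147 = 84690.75.
Deflator = Nominal/Real × 100 = 104076.11/84690.75 × 100 = 122.890.

122.89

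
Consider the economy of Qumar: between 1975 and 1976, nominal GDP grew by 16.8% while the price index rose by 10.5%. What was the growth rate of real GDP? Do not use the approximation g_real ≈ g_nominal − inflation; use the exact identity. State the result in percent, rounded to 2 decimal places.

5.70%

(1 + g_nom) = (1 + g_real)(1 + π), so g_real = 1.1680 / 1.1050 − 1 = 0.05701.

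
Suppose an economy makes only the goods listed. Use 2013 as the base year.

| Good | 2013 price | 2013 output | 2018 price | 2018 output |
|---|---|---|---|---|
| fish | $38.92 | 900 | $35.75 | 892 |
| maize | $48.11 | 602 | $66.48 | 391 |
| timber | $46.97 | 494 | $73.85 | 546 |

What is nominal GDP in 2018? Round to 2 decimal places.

Nominal GDP 2018 = Σ (p_2018 × q_2018) = 35.75·892 + 66.48·391 + 73.85·546 = 98204.78.

$98204.78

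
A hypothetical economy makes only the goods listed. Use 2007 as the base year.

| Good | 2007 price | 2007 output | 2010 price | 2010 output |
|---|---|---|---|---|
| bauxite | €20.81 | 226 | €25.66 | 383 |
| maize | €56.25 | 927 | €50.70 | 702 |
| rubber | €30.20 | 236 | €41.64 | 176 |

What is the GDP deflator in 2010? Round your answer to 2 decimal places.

99.95

Nominal GDP 2010 = 25.66·383 + 50.70·702 + 41.64·176 = 52747.82.
Real GDP 2010 (at 2007 prices) = 20.81·383 + 56.25·702 + 30.20·176 = 52772.93.
Deflator = Nominal/Real × 100 = 52747.82/52772.93 × 100 = 99.952.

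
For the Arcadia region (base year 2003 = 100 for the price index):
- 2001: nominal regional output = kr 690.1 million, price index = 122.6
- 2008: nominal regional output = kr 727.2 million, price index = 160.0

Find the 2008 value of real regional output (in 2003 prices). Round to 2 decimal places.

Real regional output = Nominal / (price index/100) = 727.2 / 1.600 = 454.50.

kr 454.50 million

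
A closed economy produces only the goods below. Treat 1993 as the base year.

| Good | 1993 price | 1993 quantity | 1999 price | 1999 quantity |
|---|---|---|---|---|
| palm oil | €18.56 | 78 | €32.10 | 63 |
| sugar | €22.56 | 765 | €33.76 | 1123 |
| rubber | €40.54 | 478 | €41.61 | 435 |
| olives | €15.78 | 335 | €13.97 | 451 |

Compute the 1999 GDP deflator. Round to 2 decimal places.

125.52

Nominal GDP 1999 = 32.10·63 + 33.76·1123 + 41.61·435 + 13.97·451 = 64335.60.
Real GDP 1999 (at 1993 prices) = 18.56·63 + 22.56·1123 + 40.54·435 + 15.78·451 = 51255.84.
Deflator = Nominal/Real × 100 = 64335.60/51255.84 × 100 = 125.519.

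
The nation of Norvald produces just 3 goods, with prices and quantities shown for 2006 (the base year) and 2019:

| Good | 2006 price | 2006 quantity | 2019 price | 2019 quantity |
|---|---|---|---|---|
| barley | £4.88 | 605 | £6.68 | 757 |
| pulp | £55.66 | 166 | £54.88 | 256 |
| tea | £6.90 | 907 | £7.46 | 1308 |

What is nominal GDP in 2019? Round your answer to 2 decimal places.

£28863.72

Nominal GDP 2019 = Σ (p_2019 × q_2019) = 6.68·757 + 54.88·256 + 7.46·1308 = 28863.72.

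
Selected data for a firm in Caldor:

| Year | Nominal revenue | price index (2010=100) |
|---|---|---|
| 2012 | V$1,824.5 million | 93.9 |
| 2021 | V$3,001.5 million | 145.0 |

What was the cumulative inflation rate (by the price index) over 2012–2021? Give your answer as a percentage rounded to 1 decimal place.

Price-level change = 145.0 / 93.9 − 1 = 0.5442.

54.4%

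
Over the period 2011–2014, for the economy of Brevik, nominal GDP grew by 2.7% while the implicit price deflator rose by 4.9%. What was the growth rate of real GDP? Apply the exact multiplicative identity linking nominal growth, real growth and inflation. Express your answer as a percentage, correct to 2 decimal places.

-2.10%

(1 + g_nom) = (1 + g_real)(1 + π), so g_real = 1.0270 / 1.0490 − 1 = -0.02097.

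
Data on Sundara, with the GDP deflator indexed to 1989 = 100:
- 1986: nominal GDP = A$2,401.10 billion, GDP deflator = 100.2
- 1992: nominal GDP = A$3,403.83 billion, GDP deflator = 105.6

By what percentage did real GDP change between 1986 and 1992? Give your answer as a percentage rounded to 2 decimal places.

34.51%

Real GDP 1986 = 2401.10 / 1.002 = 2396.31.
Real GDP 1992 = 3403.83 / 1.056 = 3223.32.
Real growth = 3223.32 / 2396.31 − 1 = 0.3451.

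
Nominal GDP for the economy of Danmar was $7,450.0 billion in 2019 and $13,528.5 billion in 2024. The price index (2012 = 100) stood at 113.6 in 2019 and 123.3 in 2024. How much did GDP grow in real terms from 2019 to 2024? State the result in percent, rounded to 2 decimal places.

67.30%

Real GDP 2019 = 7450.0 / 1.136 = 6558.10.
Real GDP 2024 = 13528.5 / 1.233 = 10972.02.
Real growth = 10972.02 / 6558.10 − 1 = 0.6730.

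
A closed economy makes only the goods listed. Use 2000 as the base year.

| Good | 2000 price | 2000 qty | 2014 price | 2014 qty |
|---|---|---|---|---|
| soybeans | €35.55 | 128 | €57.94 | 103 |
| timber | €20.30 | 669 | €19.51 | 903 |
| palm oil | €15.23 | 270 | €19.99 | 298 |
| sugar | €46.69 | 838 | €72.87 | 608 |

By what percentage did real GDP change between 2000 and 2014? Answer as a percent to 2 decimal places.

Real GDP 2000 = Nominal GDP 2000 = 35.55·128 + 20.30·669 + 15.23·270 + 46.69·838 = 61369.42.
Real GDP 2014 (at 2000 prices) = 35.55·103 + 20.30·903 + 15.23·298 + 46.69·608 = 54918.61.
Real growth = 54918.61/61369.42 − 1 = -0.1051.

-10.51%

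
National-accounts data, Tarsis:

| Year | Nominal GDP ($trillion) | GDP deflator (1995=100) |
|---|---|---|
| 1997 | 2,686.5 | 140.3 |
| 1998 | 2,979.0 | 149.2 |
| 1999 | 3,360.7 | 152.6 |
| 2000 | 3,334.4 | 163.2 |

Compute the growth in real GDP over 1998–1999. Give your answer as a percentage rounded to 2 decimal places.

10.30%

Real GDP 1998 = 2979.0/1.492 = 1996.65.
Real GDP 1999 = 3360.7/1.526 = 2202.29.
Change = 2202.29/1996.65 − 1 = 0.1030.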